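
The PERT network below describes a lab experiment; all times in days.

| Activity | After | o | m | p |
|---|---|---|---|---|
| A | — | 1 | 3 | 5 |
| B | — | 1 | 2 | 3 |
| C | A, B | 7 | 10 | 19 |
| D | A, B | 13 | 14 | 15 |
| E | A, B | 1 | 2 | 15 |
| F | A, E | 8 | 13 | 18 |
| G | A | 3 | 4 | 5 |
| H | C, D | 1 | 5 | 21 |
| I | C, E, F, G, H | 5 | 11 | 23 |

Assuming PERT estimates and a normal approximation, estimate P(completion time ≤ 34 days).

te_A = (1 + 4·3 + 5)/6 = 18/6 = 3; σ²_A = ((5−1)/6)² = 0.444
te_B = (1 + 4·2 + 3)/6 = 12/6 = 2; σ²_B = ((3−1)/6)² = 0.111
te_C = (7 + 4·10 + 19)/6 = 66/6 = 11; σ²_C = ((19−7)/6)² = 4.000
te_D = (13 + 4·14 + 15)/6 = 84/6 = 14; σ²_D = ((15−13)/6)² = 0.111
te_E = (1 + 4·2 + 15)/6 = 24/6 = 4; σ²_E = ((15−1)/6)² = 5.444
te_F = (8 + 4·13 + 18)/6 = 78/6 = 13; σ²_F = ((18−8)/6)² = 2.778
te_G = (3 + 4·4 + 5)/6 = 24/6 = 4; σ²_G = ((5−3)/6)² = 0.111
te_H = (1 + 4·5 + 21)/6 = 42/6 = 7; σ²_H = ((21−1)/6)² = 11.111
te_I = (5 + 4·11 + 23)/6 = 72/6 = 12; σ²_I = ((23−5)/6)² = 9.000

Forward pass:
ES_A = 0; EF_A = 3
ES_B = 0; EF_B = 2
ES_C = max(EF_A=3, EF_B=2) = 3; EF_C = 3+11 = 14
ES_D = max(EF_A=3, EF_B=2) = 3; EF_D = 3+14 = 17
ES_E = max(EF_A=3, EF_B=2) = 3; EF_E = 3+4 = 7
ES_F = max(EF_A=3, EF_E=7) = 7; EF_F = 7+13 = 20
ES_G = 3; EF_G = 3+4 = 7
ES_H = max(EF_C=14, EF_D=17) = 17; EF_H = 17+7 = 24
ES_I = max(EF_C=14, EF_E=7, EF_F=20, EF_G=7, EF_H=24) = 24; EF_I = 24+12 = 36
Expected project duration μ = 36 days. Critical path: A → D → H → I.

Variance along critical path = 0.444 + 0.111 + 11.111 + 9.000 = 20.667; σ = √20.667 = 4.546 days.
Z = (34 − 36) / 4.546 = -0.440
P(T ≤ 34) = Φ(-0.440) ≈ 0.330

0.330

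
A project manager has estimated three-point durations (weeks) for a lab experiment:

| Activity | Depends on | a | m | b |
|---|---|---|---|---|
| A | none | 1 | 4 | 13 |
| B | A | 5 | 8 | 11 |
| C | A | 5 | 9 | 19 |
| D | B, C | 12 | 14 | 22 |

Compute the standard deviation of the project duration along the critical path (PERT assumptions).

te_A = (1 + 4·4 + 13)/6 = 30/6 = 5; σ²_A = ((13−1)/6)² = 4.000
te_B = (5 + 4·8 + 11)/6 = 48/6 = 8; σ²_B = ((11−5)/6)² = 1.000
te_C = (5 + 4·9 + 19)/6 = 60/6 = 10; σ²_C = ((19−5)/6)² = 5.444
te_D = (12 + 4·14 + 22)/6 = 90/6 = 15; σ²_D = ((22−12)/6)² = 2.778

Forward pass:
ES_A = 0; EF_A = 5
ES_B = 5; EF_B = 5+8 = 13
ES_C = 5; EF_C = 5+10 = 15
ES_D = max(EF_B=13, EF_C=15) = 15; EF_D = 15+15 = 30
Expected project duration μ = 30 weeks. Critical path: A → C → D.

Variance along critical path = 4.000 + 5.444 + 2.778 = 12.222
σ = √12.222 = 3.496 weeks

3.50 weeks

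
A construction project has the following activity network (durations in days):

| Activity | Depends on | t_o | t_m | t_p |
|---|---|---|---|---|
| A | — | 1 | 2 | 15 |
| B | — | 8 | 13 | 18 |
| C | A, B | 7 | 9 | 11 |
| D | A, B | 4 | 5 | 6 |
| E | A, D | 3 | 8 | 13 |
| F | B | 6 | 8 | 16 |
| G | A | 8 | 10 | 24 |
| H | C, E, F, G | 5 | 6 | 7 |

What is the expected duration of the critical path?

32 days

te_A = (1 + 4·2 + 15)/6 = 24/6 = 4
te_B = (8 + 4·13 + 18)/6 = 78/6 = 13
te_C = (7 + 4·9 + 11)/6 = 54/6 = 9
te_D = (4 + 4·5 + 6)/6 = 30/6 = 5
te_E = (3 + 4·8 + 13)/6 = 48/6 = 8
te_F = (6 + 4·8 + 16)/6 = 54/6 = 9
te_G = (8 + 4·10 + 24)/6 = 72/6 = 12
te_H = (5 + 4·6 + 7)/6 = 36/6 = 6

Forward pass:
ES_A = 0; EF_A = 4
ES_B = 0; EF_B = 13
ES_C = max(EF_A=4, EF_B=13) = 13; EF_C = 13+9 = 22
ES_D = max(EF_A=4, EF_B=13) = 13; EF_D = 13+5 = 18
ES_E = max(EF_A=4, EF_D=18) = 18; EF_E = 18+8 = 26
ES_F = 13; EF_F = 13+9 = 22
ES_G = 4; EF_G = 4+12 = 16
ES_H = max(EF_C=22, EF_E=26, EF_F=22, EF_G=16) = 26; EF_H = 26+6 = 32
Expected project duration μ = 32 days. Critical path: B → D → E → H.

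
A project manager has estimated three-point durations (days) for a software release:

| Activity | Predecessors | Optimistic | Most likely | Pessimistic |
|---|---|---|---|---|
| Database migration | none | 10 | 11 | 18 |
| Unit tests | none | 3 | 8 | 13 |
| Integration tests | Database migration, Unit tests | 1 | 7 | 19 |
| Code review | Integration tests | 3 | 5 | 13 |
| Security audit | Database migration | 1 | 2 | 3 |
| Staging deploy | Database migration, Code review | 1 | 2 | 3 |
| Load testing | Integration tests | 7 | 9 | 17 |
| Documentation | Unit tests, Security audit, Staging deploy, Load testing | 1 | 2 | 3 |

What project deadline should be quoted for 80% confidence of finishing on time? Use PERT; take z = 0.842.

te_Database migration = (10 + 4·11 + 18)/6 = 72/6 = 12; σ²_Database migration = ((18−10)/6)² = 1.778
te_Unit tests = (3 + 4·8 + 13)/6 = 48/6 = 8; σ²_Unit tests = ((13−3)/6)² = 2.778
te_Integration tests = (1 + 4·7 + 19)/6 = 48/6 = 8; σ²_Integration tests = ((19−1)/6)² = 9.000
te_Code review = (3 + 4·5 + 13)/6 = 36/6 = 6; σ²_Code review = ((13−3)/6)² = 2.778
te_Security audit = (1 + 4·2 + 3)/6 = 12/6 = 2; σ²_Security audit = ((3−1)/6)² = 0.111
te_Staging deploy = (1 + 4·2 + 3)/6 = 12/6 = 2; σ²_Staging deploy = ((3−1)/6)² = 0.111
te_Load testing = (7 + 4·9 + 17)/6 = 60/6 = 10; σ²_Load testing = ((17−7)/6)² = 2.778
te_Documentation = (1 + 4·2 + 3)/6 = 12/6 = 2; σ²_Documentation = ((3−1)/6)² = 0.111

Forward pass:
ES_Database migration = 0; EF_Database migration = 12
ES_Unit tests = 0; EF_Unit tests = 8
ES_Integration tests = max(EF_Database migration=12, EF_Unit tests=8) = 12; EF_Integration tests = 12+8 = 20
ES_Code review = 20; EF_Code review = 20+6 = 26
ES_Security audit = 12; EF_Security audit = 12+2 = 14
ES_Staging deploy = max(EF_Database migration=12, EF_Code review=26) = 26; EF_Staging deploy = 26+2 = 28
ES_Load testing = 20; EF_Load testing = 20+10 = 30
ES_Documentation = max(EF_Unit tests=8, EF_Security audit=14, EF_Staging deploy=28, EF_Load testing=30) = 30; EF_Documentation = 30+2 = 32
Expected project duration μ = 32 days. Critical path: Database migration → Integration tests → Load testing → Documentation.

Variance along critical path = 1.778 + 9.000 + 2.778 + 0.111 = 13.667; σ = 3.697 days.
D = μ + z·σ = 32 + 0.842·3.697 = 35.1 days

35.1 days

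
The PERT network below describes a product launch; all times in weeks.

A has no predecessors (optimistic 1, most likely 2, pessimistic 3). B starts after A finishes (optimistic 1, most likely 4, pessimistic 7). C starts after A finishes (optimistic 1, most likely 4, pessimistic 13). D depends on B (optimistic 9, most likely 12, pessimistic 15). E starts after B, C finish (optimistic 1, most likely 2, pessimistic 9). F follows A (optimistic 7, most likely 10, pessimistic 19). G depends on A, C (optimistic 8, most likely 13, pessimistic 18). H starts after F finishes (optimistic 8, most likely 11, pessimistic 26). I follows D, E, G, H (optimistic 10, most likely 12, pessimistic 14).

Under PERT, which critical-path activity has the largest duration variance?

te_A = (1 + 4·2 + 3)/6 = 12/6 = 2; σ²_A = ((3−1)/6)² = 0.111
te_B = (1 + 4·4 + 7)/6 = 24/6 = 4; σ²_B = ((7−1)/6)² = 1.000
te_C = (1 + 4·4 + 13)/6 = 30/6 = 5; σ²_C = ((13−1)/6)² = 4.000
te_D = (9 + 4·12 + 15)/6 = 72/6 = 12; σ²_D = ((15−9)/6)² = 1.000
te_E = (1 + 4·2 + 9)/6 = 18/6 = 3; σ²_E = ((9−1)/6)² = 1.778
te_F = (7 + 4·10 + 19)/6 = 66/6 = 11; σ²_F = ((19−7)/6)² = 4.000
te_G = (8 + 4·13 + 18)/6 = 78/6 = 13; σ²_G = ((18−8)/6)² = 2.778
te_H = (8 + 4·11 + 26)/6 = 78/6 = 13; σ²_H = ((26−8)/6)² = 9.000
te_I = (10 + 4·12 + 14)/6 = 72/6 = 12; σ²_I = ((14−10)/6)² = 0.444

Forward pass:
ES_A = 0; EF_A = 2
ES_B = 2; EF_B = 2+4 = 6
ES_C = 2; EF_C = 2+5 = 7
ES_D = 6; EF_D = 6+12 = 18
ES_E = max(EF_B=6, EF_C=7) = 7; EF_E = 7+3 = 10
ES_F = 2; EF_F = 2+11 = 13
ES_G = max(EF_A=2, EF_C=7) = 7; EF_G = 7+13 = 20
ES_H = 13; EF_H = 13+13 = 26
ES_I = max(EF_D=18, EF_E=10, EF_G=20, EF_H=26) = 26; EF_I = 26+12 = 38
Expected project duration μ = 38 weeks. Critical path: A → F → H → I.

Variances on critical path: σ²_A=0.111, σ²_F=4.000, σ²_H=9.000, σ²_I=0.444.
Largest is σ²_H = 9.000.

H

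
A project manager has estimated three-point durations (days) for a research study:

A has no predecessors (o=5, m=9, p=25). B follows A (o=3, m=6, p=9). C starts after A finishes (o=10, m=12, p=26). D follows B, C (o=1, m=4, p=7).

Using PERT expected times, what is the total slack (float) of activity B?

te_A = (5 + 4·9 + 25)/6 = 66/6 = 11
te_B = (3 + 4·6 + 9)/6 = 36/6 = 6
te_C = (10 + 4·12 + 26)/6 = 84/6 = 14
te_D = (1 + 4·4 + 7)/6 = 24/6 = 4

Forward pass:
ES_A = 0; EF_A = 11
ES_B = 11; EF_B = 11+6 = 17
ES_C = 11; EF_C = 11+14 = 25
ES_D = max(EF_B=17, EF_C=25) = 25; EF_D = 25+4 = 29
Expected project duration μ = 29 days. Critical path: A → C → D.

Backward pass:
LF_D = 29; LS_D = 29−4 = 25
LF_C = LS_D = 25; LS_C = 25−14 = 11
LF_B = LS_D = 25; LS_B = 25−6 = 19
LF_A = min(LS_B=19, LS_C=11) = 11; LS_A = 11−11 = 0
Slack_B = LS_B − ES_B = 19 − 11 = 8

8 days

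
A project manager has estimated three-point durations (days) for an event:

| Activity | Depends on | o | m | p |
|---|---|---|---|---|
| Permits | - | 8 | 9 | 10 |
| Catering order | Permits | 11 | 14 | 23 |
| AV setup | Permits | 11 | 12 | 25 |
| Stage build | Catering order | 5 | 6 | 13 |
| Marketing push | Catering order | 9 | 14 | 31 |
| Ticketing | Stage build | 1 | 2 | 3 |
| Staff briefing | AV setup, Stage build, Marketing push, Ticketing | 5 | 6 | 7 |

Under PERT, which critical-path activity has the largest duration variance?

Marketing push

te_Permits = (8 + 4·9 + 10)/6 = 54/6 = 9; σ²_Permits = ((10−8)/6)² = 0.111
te_Catering order = (11 + 4·14 + 23)/6 = 90/6 = 15; σ²_Catering order = ((23−11)/6)² = 4.000
te_AV setup = (11 + 4·12 + 25)/6 = 84/6 = 14; σ²_AV setup = ((25−11)/6)² = 5.444
te_Stage build = (5 + 4·6 + 13)/6 = 42/6 = 7; σ²_Stage build = ((13−5)/6)² = 1.778
te_Marketing push = (9 + 4·14 + 31)/6 = 96/6 = 16; σ²_Marketing push = ((31−9)/6)² = 13.444
te_Ticketing = (1 + 4·2 + 3)/6 = 12/6 = 2; σ²_Ticketing = ((3−1)/6)² = 0.111
te_Staff briefing = (5 + 4·6 + 7)/6 = 36/6 = 6; σ²_Staff briefing = ((7−5)/6)² = 0.111

Forward pass:
ES_Permits = 0; EF_Permits = 9
ES_Catering order = 9; EF_Catering order = 9+15 = 24
ES_AV setup = 9; EF_AV setup = 9+14 = 23
ES_Stage build = 24; EF_Stage build = 24+7 = 31
ES_Marketing push = 24; EF_Marketing push = 24+16 = 40
ES_Ticketing = 31; EF_Ticketing = 31+2 = 33
ES_Staff briefing = max(EF_AV setup=23, EF_Stage build=31, EF_Marketing push=40, EF_Ticketing=33) = 40; EF_Staff briefing = 40+6 = 46
Expected project duration μ = 46 days. Critical path: Permits → Catering order → Marketing push → Staff briefing.

Variances on critical path: σ²_Permits=0.111, σ²_Catering order=4.000, σ²_Marketing push=13.444, σ²_Staff briefing=0.111.
Largest is σ²_Marketing push = 13.444.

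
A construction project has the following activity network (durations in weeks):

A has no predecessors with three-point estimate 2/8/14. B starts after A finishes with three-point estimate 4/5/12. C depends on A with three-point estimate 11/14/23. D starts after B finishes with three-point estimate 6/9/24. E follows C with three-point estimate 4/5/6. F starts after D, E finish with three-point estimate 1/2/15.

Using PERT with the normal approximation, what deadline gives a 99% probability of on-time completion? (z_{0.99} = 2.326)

te_A = (2 + 4·8 + 14)/6 = 48/6 = 8; σ²_A = ((14−2)/6)² = 4.000
te_B = (4 + 4·5 + 12)/6 = 36/6 = 6; σ²_B = ((12−4)/6)² = 1.778
te_C = (11 + 4·14 + 23)/6 = 90/6 = 15; σ²_C = ((23−11)/6)² = 4.000
te_D = (6 + 4·9 + 24)/6 = 66/6 = 11; σ²_D = ((24−6)/6)² = 9.000
te_E = (4 + 4·5 + 6)/6 = 30/6 = 5; σ²_E = ((6−4)/6)² = 0.111
te_F = (1 + 4·2 + 15)/6 = 24/6 = 4; σ²_F = ((15−1)/6)² = 5.444

Forward pass:
ES_A = 0; EF_A = 8
ES_B = 8; EF_B = 8+6 = 14
ES_C = 8; EF_C = 8+15 = 23
ES_D = 14; EF_D = 14+11 = 25
ES_E = 23; EF_E = 23+5 = 28
ES_F = max(EF_D=25, EF_E=28) = 28; EF_F = 28+4 = 32
Expected project duration μ = 32 weeks. Critical path: A → C → E → F.

Variance along critical path = 4.000 + 4.000 + 0.111 + 5.444 = 13.556; σ = 3.682 weeks.
D = μ + z·σ = 32 + 2.326·3.682 = 40.6 weeks

40.6 weeks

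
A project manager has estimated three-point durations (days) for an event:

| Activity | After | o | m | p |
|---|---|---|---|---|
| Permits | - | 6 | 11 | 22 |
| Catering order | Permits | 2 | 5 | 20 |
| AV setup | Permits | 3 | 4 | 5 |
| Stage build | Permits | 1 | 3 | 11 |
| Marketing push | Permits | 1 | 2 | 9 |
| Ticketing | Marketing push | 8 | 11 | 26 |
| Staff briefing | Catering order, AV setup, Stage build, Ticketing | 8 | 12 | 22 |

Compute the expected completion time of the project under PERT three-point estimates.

te_Permits = (6 + 4·11 + 22)/6 = 72/6 = 12
te_Catering order = (2 + 4·5 + 20)/6 = 42/6 = 7
te_AV setup = (3 + 4·4 + 5)/6 = 24/6 = 4
te_Stage build = (1 + 4·3 + 11)/6 = 24/6 = 4
te_Marketing push = (1 + 4·2 + 9)/6 = 18/6 = 3
te_Ticketing = (8 + 4·11 + 26)/6 = 78/6 = 13
te_Staff briefing = (8 + 4·12 + 22)/6 = 78/6 = 13

Forward pass:
ES_Permits = 0; EF_Permits = 12
ES_Catering order = 12; EF_Catering order = 12+7 = 19
ES_AV setup = 12; EF_AV setup = 12+4 = 16
ES_Stage build = 12; EF_Stage build = 12+4 = 16
ES_Marketing push = 12; EF_Marketing push = 12+3 = 15
ES_Ticketing = 15; EF_Ticketing = 15+13 = 28
ES_Staff briefing = max(EF_Catering order=19, EF_AV setup=16, EF_Stage build=16, EF_Ticketing=28) = 28; EF_Staff briefing = 28+13 = 41
Expected project duration μ = 41 days. Critical path: Permits → Marketing push → Ticketing → Staff briefing.

41 days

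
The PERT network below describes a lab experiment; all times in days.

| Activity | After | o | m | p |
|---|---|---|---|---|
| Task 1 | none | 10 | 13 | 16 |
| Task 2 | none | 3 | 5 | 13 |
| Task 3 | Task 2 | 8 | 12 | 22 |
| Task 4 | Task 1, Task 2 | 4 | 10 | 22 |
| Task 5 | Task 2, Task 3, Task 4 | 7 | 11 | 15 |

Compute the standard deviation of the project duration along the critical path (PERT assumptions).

te_Task 1 = (10 + 4·13 + 16)/6 = 78/6 = 13; σ²_Task 1 = ((16−10)/6)² = 1.000
te_Task 2 = (3 + 4·5 + 13)/6 = 36/6 = 6; σ²_Task 2 = ((13−3)/6)² = 2.778
te_Task 3 = (8 + 4·12 + 22)/6 = 78/6 = 13; σ²_Task 3 = ((22−8)/6)² = 5.444
te_Task 4 = (4 + 4·10 + 22)/6 = 66/6 = 11; σ²_Task 4 = ((22−4)/6)² = 9.000
te_Task 5 = (7 + 4·11 + 15)/6 = 66/6 = 11; σ²_Task 5 = ((15−7)/6)² = 1.778

Forward pass:
ES_Task 1 = 0; EF_Task 1 = 13
ES_Task 2 = 0; EF_Task 2 = 6
ES_Task 3 = 6; EF_Task 3 = 6+13 = 19
ES_Task 4 = max(EF_Task 1=13, EF_Task 2=6) = 13; EF_Task 4 = 13+11 = 24
ES_Task 5 = max(EF_Task 2=6, EF_Task 3=19, EF_Task 4=24) = 24; EF_Task 5 = 24+11 = 35
Expected project duration μ = 35 days. Critical path: Task 1 → Task 4 → Task 5.

Variance along critical path = 1.000 + 9.000 + 1.778 = 11.778
σ = √11.778 = 3.432 days

3.43 days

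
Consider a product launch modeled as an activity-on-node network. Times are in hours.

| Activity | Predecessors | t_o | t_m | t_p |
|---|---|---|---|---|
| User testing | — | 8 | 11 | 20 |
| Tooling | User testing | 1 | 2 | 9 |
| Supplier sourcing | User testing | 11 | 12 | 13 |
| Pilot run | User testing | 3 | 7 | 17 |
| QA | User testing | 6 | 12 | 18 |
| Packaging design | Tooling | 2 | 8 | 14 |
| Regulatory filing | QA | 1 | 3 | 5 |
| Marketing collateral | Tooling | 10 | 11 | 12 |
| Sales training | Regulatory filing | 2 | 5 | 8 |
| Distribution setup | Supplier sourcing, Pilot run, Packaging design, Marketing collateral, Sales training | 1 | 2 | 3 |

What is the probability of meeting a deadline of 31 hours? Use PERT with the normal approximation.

0.166

te_User testing = (8 + 4·11 + 20)/6 = 72/6 = 12; σ²_User testing = ((20−8)/6)² = 4.000
te_Tooling = (1 + 4·2 + 9)/6 = 18/6 = 3; σ²_Tooling = ((9−1)/6)² = 1.778
te_Supplier sourcing = (11 + 4·12 + 13)/6 = 72/6 = 12; σ²_Supplier sourcing = ((13−11)/6)² = 0.111
te_Pilot run = (3 + 4·7 + 17)/6 = 48/6 = 8; σ²_Pilot run = ((17−3)/6)² = 5.444
te_QA = (6 + 4·12 + 18)/6 = 72/6 = 12; σ²_QA = ((18−6)/6)² = 4.000
te_Packaging design = (2 + 4·8 + 14)/6 = 48/6 = 8; σ²_Packaging design = ((14−2)/6)² = 4.000
te_Regulatory filing = (1 + 4·3 + 5)/6 = 18/6 = 3; σ²_Regulatory filing = ((5−1)/6)² = 0.444
te_Marketing collateral = (10 + 4·11 + 12)/6 = 66/6 = 11; σ²_Marketing collateral = ((12−10)/6)² = 0.111
te_Sales training = (2 + 4·5 + 8)/6 = 30/6 = 5; σ²_Sales training = ((8−2)/6)² = 1.000
te_Distribution setup = (1 + 4·2 + 3)/6 = 12/6 = 2; σ²_Distribution setup = ((3−1)/6)² = 0.111

Forward pass:
ES_User testing = 0; EF_User testing = 12
ES_Tooling = 12; EF_Tooling = 12+3 = 15
ES_Supplier sourcing = 12; EF_Supplier sourcing = 12+12 = 24
ES_Pilot run = 12; EF_Pilot run = 12+8 = 20
ES_QA = 12; EF_QA = 12+12 = 24
ES_Packaging design = 15; EF_Packaging design = 15+8 = 23
ES_Regulatory filing = 24; EF_Regulatory filing = 24+3 = 27
ES_Marketing collateral = 15; EF_Marketing collateral = 15+11 = 26
ES_Sales training = 27; EF_Sales training = 27+5 = 32
ES_Distribution setup = max(EF_Supplier sourcing=24, EF_Pilot run=20, EF_Packaging design=23, EF_Marketing collateral=26, EF_Sales training=32) = 32; EF_Distribution setup = 32+2 = 34
Expected project duration μ = 34 hours. Critical path: User testing → QA → Regulatory filing → Sales training → Distribution setup.

Variance along critical path = 4.000 + 4.000 + 0.444 + 1.000 + 0.111 = 9.556; σ = √9.556 = 3.091 hours.
Z = (31 − 34) / 3.091 = -0.970
P(T ≤ 31) = Φ(-0.970) ≈ 0.166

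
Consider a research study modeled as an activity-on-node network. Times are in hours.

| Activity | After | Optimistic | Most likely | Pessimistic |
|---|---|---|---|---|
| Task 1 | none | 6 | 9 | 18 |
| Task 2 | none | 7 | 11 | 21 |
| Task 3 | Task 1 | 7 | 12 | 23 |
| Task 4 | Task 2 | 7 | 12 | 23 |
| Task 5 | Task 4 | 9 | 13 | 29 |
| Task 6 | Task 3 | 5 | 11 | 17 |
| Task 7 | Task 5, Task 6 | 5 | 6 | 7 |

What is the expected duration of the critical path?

te_Task 1 = (6 + 4·9 + 18)/6 = 60/6 = 10
te_Task 2 = (7 + 4·11 + 21)/6 = 72/6 = 12
te_Task 3 = (7 + 4·12 + 23)/6 = 78/6 = 13
te_Task 4 = (7 + 4·12 + 23)/6 = 78/6 = 13
te_Task 5 = (9 + 4·13 + 29)/6 = 90/6 = 15
te_Task 6 = (5 + 4·11 + 17)/6 = 66/6 = 11
te_Task 7 = (5 + 4·6 + 7)/6 = 36/6 = 6

Forward pass:
ES_Task 1 = 0; EF_Task 1 = 10
ES_Task 2 = 0; EF_Task 2 = 12
ES_Task 3 = 10; EF_Task 3 = 10+13 = 23
ES_Task 4 = 12; EF_Task 4 = 12+13 = 25
ES_Task 5 = 25; EF_Task 5 = 25+15 = 40
ES_Task 6 = 23; EF_Task 6 = 23+11 = 34
ES_Task 7 = max(EF_Task 5=40, EF_Task 6=34) = 40; EF_Task 7 = 40+6 = 46
Expected project duration μ = 46 hours. Critical path: Task 2 → Task 4 → Task 5 → Task 7.

46 hours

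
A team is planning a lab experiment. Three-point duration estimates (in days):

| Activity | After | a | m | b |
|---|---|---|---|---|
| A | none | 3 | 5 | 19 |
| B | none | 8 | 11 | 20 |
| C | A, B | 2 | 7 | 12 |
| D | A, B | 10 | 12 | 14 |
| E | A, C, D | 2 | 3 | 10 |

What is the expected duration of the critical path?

28 days

te_A = (3 + 4·5 + 19)/6 = 42/6 = 7
te_B = (8 + 4·11 + 20)/6 = 72/6 = 12
te_C = (2 + 4·7 + 12)/6 = 42/6 = 7
te_D = (10 + 4·12 + 14)/6 = 72/6 = 12
te_E = (2 + 4·3 + 10)/6 = 24/6 = 4

Forward pass:
ES_A = 0; EF_A = 7
ES_B = 0; EF_B = 12
ES_C = max(EF_A=7, EF_B=12) = 12; EF_C = 12+7 = 19
ES_D = max(EF_A=7, EF_B=12) = 12; EF_D = 12+12 = 24
ES_E = max(EF_A=7, EF_C=19, EF_D=24) = 24; EF_E = 24+4 = 28
Expected project duration μ = 28 days. Critical path: B → D → E.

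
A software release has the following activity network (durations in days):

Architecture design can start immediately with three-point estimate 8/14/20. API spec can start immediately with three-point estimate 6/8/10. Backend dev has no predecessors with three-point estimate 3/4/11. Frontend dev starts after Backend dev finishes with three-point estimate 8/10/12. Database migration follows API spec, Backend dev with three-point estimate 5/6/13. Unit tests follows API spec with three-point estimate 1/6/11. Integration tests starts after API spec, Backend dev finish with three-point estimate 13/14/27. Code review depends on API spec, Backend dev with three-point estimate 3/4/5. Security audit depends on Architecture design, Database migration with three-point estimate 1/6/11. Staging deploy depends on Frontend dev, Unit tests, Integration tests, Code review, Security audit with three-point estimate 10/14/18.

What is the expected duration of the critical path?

38 days

te_Architecture design = (8 + 4·14 + 20)/6 = 84/6 = 14
te_API spec = (6 + 4·8 + 10)/6 = 48/6 = 8
te_Backend dev = (3 + 4·4 + 11)/6 = 30/6 = 5
te_Frontend dev = (8 + 4·10 + 12)/6 = 60/6 = 10
te_Database migration = (5 + 4·6 + 13)/6 = 42/6 = 7
te_Unit tests = (1 + 4·6 + 11)/6 = 36/6 = 6
te_Integration tests = (13 + 4·14 + 27)/6 = 96/6 = 16
te_Code review = (3 + 4·4 + 5)/6 = 24/6 = 4
te_Security audit = (1 + 4·6 + 11)/6 = 36/6 = 6
te_Staging deploy = (10 + 4·14 + 18)/6 = 84/6 = 14

Forward pass:
ES_Architecture design = 0; EF_Architecture design = 14
ES_API spec = 0; EF_API spec = 8
ES_Backend dev = 0; EF_Backend dev = 5
ES_Frontend dev = 5; EF_Frontend dev = 5+10 = 15
ES_Database migration = max(EF_API spec=8, EF_Backend dev=5) = 8; EF_Database migration = 8+7 = 15
ES_Unit tests = 8; EF_Unit tests = 8+6 = 14
ES_Integration tests = max(EF_API spec=8, EF_Backend dev=5) = 8; EF_Integration tests = 8+16 = 24
ES_Code review = max(EF_API spec=8, EF_Backend dev=5) = 8; EF_Code review = 8+4 = 12
ES_Security audit = max(EF_Architecture design=14, EF_Database migration=15) = 15; EF_Security audit = 15+6 = 21
ES_Staging deploy = max(EF_Frontend dev=15, EF_Unit tests=14, EF_Integration tests=24, EF_Code review=12, EF_Security audit=21) = 24; EF_Staging deploy = 24+14 = 38
Expected project duration μ = 38 days. Critical path: API spec → Integration tests → Staging deploy.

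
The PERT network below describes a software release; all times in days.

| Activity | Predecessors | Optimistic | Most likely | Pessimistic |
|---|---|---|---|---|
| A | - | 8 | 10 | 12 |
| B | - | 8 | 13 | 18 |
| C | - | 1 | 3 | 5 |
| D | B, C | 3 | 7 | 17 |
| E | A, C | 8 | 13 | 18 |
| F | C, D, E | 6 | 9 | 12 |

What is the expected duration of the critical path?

32 days

te_A = (8 + 4·10 + 12)/6 = 60/6 = 10
te_B = (8 + 4·13 + 18)/6 = 78/6 = 13
te_C = (1 + 4·3 + 5)/6 = 18/6 = 3
te_D = (3 + 4·7 + 17)/6 = 48/6 = 8
te_E = (8 + 4·13 + 18)/6 = 78/6 = 13
te_F = (6 + 4·9 + 12)/6 = 54/6 = 9

Forward pass:
ES_A = 0; EF_A = 10
ES_B = 0; EF_B = 13
ES_C = 0; EF_C = 3
ES_D = max(EF_B=13, EF_C=3) = 13; EF_D = 13+8 = 21
ES_E = max(EF_A=10, EF_C=3) = 10; EF_E = 10+13 = 23
ES_F = max(EF_C=3, EF_D=21, EF_E=23) = 23; EF_F = 23+9 = 32
Expected project duration μ = 32 days. Critical path: A → E → F.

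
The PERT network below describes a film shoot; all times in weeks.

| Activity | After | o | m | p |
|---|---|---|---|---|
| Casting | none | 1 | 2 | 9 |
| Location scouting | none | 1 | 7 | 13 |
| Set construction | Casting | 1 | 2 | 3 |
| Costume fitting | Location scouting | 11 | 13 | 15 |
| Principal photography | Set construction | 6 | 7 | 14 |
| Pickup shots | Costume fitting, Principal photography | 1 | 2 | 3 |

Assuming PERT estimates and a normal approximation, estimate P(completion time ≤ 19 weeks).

te_Casting = (1 + 4·2 + 9)/6 = 18/6 = 3; σ²_Casting = ((9−1)/6)² = 1.778
te_Location scouting = (1 + 4·7 + 13)/6 = 42/6 = 7; σ²_Location scouting = ((13−1)/6)² = 4.000
te_Set construction = (1 + 4·2 + 3)/6 = 12/6 = 2; σ²_Set construction = ((3−1)/6)² = 0.111
te_Costume fitting = (11 + 4·13 + 15)/6 = 78/6 = 13; σ²_Costume fitting = ((15−11)/6)² = 0.444
te_Principal photography = (6 + 4·7 + 14)/6 = 48/6 = 8; σ²_Principal photography = ((14−6)/6)² = 1.778
te_Pickup shots = (1 + 4·2 + 3)/6 = 12/6 = 2; σ²_Pickup shots = ((3−1)/6)² = 0.111

Forward pass:
ES_Casting = 0; EF_Casting = 3
ES_Location scouting = 0; EF_Location scouting = 7
ES_Set construction = 3; EF_Set construction = 3+2 = 5
ES_Costume fitting = 7; EF_Costume fitting = 7+13 = 20
ES_Principal photography = 5; EF_Principal photography = 5+8 = 13
ES_Pickup shots = max(EF_Costume fitting=20, EF_Principal photography=13) = 20; EF_Pickup shots = 20+2 = 22
Expected project duration μ = 22 weeks. Critical path: Location scouting → Costume fitting → Pickup shots.

Variance along critical path = 4.000 + 0.444 + 0.111 = 4.556; σ = √4.556 = 2.134 weeks.
Z = (19 − 22) / 2.134 = -1.406
P(T ≤ 19) = Φ(-1.406) ≈ 0.080

0.080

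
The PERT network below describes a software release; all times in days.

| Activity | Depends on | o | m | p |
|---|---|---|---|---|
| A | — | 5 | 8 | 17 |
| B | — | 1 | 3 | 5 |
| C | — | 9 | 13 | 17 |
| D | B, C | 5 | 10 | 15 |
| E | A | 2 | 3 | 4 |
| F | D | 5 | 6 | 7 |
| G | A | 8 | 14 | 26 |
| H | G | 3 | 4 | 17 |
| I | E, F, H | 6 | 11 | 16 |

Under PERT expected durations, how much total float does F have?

1 days

te_A = (5 + 4·8 + 17)/6 = 54/6 = 9
te_B = (1 + 4·3 + 5)/6 = 18/6 = 3
te_C = (9 + 4·13 + 17)/6 = 78/6 = 13
te_D = (5 + 4·10 + 15)/6 = 60/6 = 10
te_E = (2 + 4·3 + 4)/6 = 18/6 = 3
te_F = (5 + 4·6 + 7)/6 = 36/6 = 6
te_G = (8 + 4·14 + 26)/6 = 90/6 = 15
te_H = (3 + 4·4 + 17)/6 = 36/6 = 6
te_I = (6 + 4·11 + 16)/6 = 66/6 = 11

Forward pass:
ES_A = 0; EF_A = 9
ES_B = 0; EF_B = 3
ES_C = 0; EF_C = 13
ES_D = max(EF_B=3, EF_C=13) = 13; EF_D = 13+10 = 23
ES_E = 9; EF_E = 9+3 = 12
ES_F = 23; EF_F = 23+6 = 29
ES_G = 9; EF_G = 9+15 = 24
ES_H = 24; EF_H = 24+6 = 30
ES_I = max(EF_E=12, EF_F=29, EF_H=30) = 30; EF_I = 30+11 = 41
Expected project duration μ = 41 days. Critical path: A → G → H → I.

Backward pass:
LF_I = 41; LS_I = 41−11 = 30
LF_H = LS_I = 30; LS_H = 30−6 = 24
LF_G = LS_H = 24; LS_G = 24−15 = 9
LF_F = LS_I = 30; LS_F = 30−6 = 24
LF_E = LS_I = 30; LS_E = 30−3 = 27
LF_D = LS_F = 24; LS_D = 24−10 = 14
LF_C = LS_D = 14; LS_C = 14−13 = 1
LF_B = LS_D = 14; LS_B = 14−3 = 11
LF_A = min(LS_E=27, LS_G=9) = 9; LS_A = 9−9 = 0
Slack_F = LS_F − ES_F = 24 − 23 = 1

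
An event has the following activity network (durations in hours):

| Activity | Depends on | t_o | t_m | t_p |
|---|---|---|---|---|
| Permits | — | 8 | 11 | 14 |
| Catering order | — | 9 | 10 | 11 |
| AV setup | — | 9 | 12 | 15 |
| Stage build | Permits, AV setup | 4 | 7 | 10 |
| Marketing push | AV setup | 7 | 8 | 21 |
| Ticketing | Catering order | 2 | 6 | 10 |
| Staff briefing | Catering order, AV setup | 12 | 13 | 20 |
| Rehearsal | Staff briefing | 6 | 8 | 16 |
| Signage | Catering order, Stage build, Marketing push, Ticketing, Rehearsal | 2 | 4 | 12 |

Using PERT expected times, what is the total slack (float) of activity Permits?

te_Permits = (8 + 4·11 + 14)/6 = 66/6 = 11
te_Catering order = (9 + 4·10 + 11)/6 = 60/6 = 10
te_AV setup = (9 + 4·12 + 15)/6 = 72/6 = 12
te_Stage build = (4 + 4·7 + 10)/6 = 42/6 = 7
te_Marketing push = (7 + 4·8 + 21)/6 = 60/6 = 10
te_Ticketing = (2 + 4·6 + 10)/6 = 36/6 = 6
te_Staff briefing = (12 + 4·13 + 20)/6 = 84/6 = 14
te_Rehearsal = (6 + 4·8 + 16)/6 = 54/6 = 9
te_Signage = (2 + 4·4 + 12)/6 = 30/6 = 5

Forward pass:
ES_Permits = 0; EF_Permits = 11
ES_Catering order = 0; EF_Catering order = 10
ES_AV setup = 0; EF_AV setup = 12
ES_Stage build = max(EF_Permits=11, EF_AV setup=12) = 12; EF_Stage build = 12+7 = 19
ES_Marketing push = 12; EF_Marketing push = 12+10 = 22
ES_Ticketing = 10; EF_Ticketing = 10+6 = 16
ES_Staff briefing = max(EF_Catering order=10, EF_AV setup=12) = 12; EF_Staff briefing = 12+14 = 26
ES_Rehearsal = 26; EF_Rehearsal = 26+9 = 35
ES_Signage = max(EF_Catering order=10, EF_Stage build=19, EF_Marketing push=22, EF_Ticketing=16, EF_Rehearsal=35) = 35; EF_Signage = 35+5 = 40
Expected project duration μ = 40 hours. Critical path: AV setup → Staff briefing → Rehearsal → Signage.

Backward pass:
LF_Signage = 40; LS_Signage = 40−5 = 35
LF_Rehearsal = LS_Signage = 35; LS_Rehearsal = 35−9 = 26
LF_Staff briefing = LS_Rehearsal = 26; LS_Staff briefing = 26−14 = 12
LF_Ticketing = LS_Signage = 35; LS_Ticketing = 35−6 = 29
LF_Marketing push = LS_Signage = 35; LS_Marketing push = 35−10 = 25
LF_Stage build = LS_Signage = 35; LS_Stage build = 35−7 = 28
LF_AV setup = min(LS_Stage build=28, LS_Marketing push=25, LS_Staff briefing=12) = 12; LS_AV setup = 12−12 = 0
LF_Catering order = min(LS_Ticketing=29, LS_Staff briefing=12, LS_Signage=35) = 12; LS_Catering order = 12−10 = 2
LF_Permits = LS_Stage build = 28; LS_Permits = 28−11 = 17
Slack_Permits = LS_Permits − ES_Permits = 17 − 0 = 17

17 hours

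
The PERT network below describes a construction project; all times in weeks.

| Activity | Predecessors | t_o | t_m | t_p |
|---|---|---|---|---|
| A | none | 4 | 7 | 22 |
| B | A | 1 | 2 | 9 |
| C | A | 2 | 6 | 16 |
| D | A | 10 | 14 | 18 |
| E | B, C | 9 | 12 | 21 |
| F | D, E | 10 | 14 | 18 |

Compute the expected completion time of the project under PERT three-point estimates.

te_A = (4 + 4·7 + 22)/6 = 54/6 = 9
te_B = (1 + 4·2 + 9)/6 = 18/6 = 3
te_C = (2 + 4·6 + 16)/6 = 42/6 = 7
te_D = (10 + 4·14 + 18)/6 = 84/6 = 14
te_E = (9 + 4·12 + 21)/6 = 78/6 = 13
te_F = (10 + 4·14 + 18)/6 = 84/6 = 14

Forward pass:
ES_A = 0; EF_A = 9
ES_B = 9; EF_B = 9+3 = 12
ES_C = 9; EF_C = 9+7 = 16
ES_D = 9; EF_D = 9+14 = 23
ES_E = max(EF_B=12, EF_C=16) = 16; EF_E = 16+13 = 29
ES_F = max(EF_D=23, EF_E=29) = 29; EF_F = 29+14 = 43
Expected project duration μ = 43 weeks. Critical path: A → C → E → F.

43 weeks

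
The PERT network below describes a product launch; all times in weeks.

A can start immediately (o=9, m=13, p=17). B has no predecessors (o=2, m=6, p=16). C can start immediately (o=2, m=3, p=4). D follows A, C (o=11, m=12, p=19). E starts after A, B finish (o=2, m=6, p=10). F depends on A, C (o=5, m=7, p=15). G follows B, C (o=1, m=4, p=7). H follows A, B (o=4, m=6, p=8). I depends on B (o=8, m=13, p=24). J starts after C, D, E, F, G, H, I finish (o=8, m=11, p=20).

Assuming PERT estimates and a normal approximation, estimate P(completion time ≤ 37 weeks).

te_A = (9 + 4·13 + 17)/6 = 78/6 = 13; σ²_A = ((17−9)/6)² = 1.778
te_B = (2 + 4·6 + 16)/6 = 42/6 = 7; σ²_B = ((16−2)/6)² = 5.444
te_C = (2 + 4·3 + 4)/6 = 18/6 = 3; σ²_C = ((4−2)/6)² = 0.111
te_D = (11 + 4·12 + 19)/6 = 78/6 = 13; σ²_D = ((19−11)/6)² = 1.778
te_E = (2 + 4·6 + 10)/6 = 36/6 = 6; σ²_E = ((10−2)/6)² = 1.778
te_F = (5 + 4·7 + 15)/6 = 48/6 = 8; σ²_F = ((15−5)/6)² = 2.778
te_G = (1 + 4·4 + 7)/6 = 24/6 = 4; σ²_G = ((7−1)/6)² = 1.000
te_H = (4 + 4·6 + 8)/6 = 36/6 = 6; σ²_H = ((8−4)/6)² = 0.444
te_I = (8 + 4·13 + 24)/6 = 84/6 = 14; σ²_I = ((24−8)/6)² = 7.111
te_J = (8 + 4·11 + 20)/6 = 72/6 = 12; σ²_J = ((20−8)/6)² = 4.000

Forward pass:
ES_A = 0; EF_A = 13
ES_B = 0; EF_B = 7
ES_C = 0; EF_C = 3
ES_D = max(EF_A=13, EF_C=3) = 13; EF_D = 13+13 = 26
ES_E = max(EF_A=13, EF_B=7) = 13; EF_E = 13+6 = 19
ES_F = max(EF_A=13, EF_C=3) = 13; EF_F = 13+8 = 21
ES_G = max(EF_B=7, EF_C=3) = 7; EF_G = 7+4 = 11
ES_H = max(EF_A=13, EF_B=7) = 13; EF_H = 13+6 = 19
ES_I = 7; EF_I = 7+14 = 21
ES_J = max(EF_C=3, EF_D=26, EF_E=19, EF_F=21, EF_G=11, EF_H=19, EF_I=21) = 26; EF_J = 26+12 = 38
Expected project duration μ = 38 weeks. Critical path: A → D → J.

Variance along critical path = 1.778 + 1.778 + 4.000 = 7.556; σ = √7.556 = 2.749 weeks.
Z = (37 − 38) / 2.749 = -0.364
P(T ≤ 37) = Φ(-0.364) ≈ 0.358

0.358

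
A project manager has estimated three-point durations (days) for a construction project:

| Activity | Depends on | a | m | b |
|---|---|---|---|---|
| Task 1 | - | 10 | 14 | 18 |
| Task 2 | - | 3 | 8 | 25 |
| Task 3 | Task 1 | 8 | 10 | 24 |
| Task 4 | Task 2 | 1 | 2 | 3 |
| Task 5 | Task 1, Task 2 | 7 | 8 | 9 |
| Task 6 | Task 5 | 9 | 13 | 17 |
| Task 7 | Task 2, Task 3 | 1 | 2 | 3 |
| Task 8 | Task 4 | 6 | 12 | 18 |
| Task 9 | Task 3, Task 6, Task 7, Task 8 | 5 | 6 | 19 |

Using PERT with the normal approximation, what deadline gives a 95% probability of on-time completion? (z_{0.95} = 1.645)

48.0 days

te_Task 1 = (10 + 4·14 + 18)/6 = 84/6 = 14; σ²_Task 1 = ((18−10)/6)² = 1.778
te_Task 2 = (3 + 4·8 + 25)/6 = 60/6 = 10; σ²_Task 2 = ((25−3)/6)² = 13.444
te_Task 3 = (8 + 4·10 + 24)/6 = 72/6 = 12; σ²_Task 3 = ((24−8)/6)² = 7.111
te_Task 4 = (1 + 4·2 + 3)/6 = 12/6 = 2; σ²_Task 4 = ((3−1)/6)² = 0.111
te_Task 5 = (7 + 4·8 + 9)/6 = 48/6 = 8; σ²_Task 5 = ((9−7)/6)² = 0.111
te_Task 6 = (9 + 4·13 + 17)/6 = 78/6 = 13; σ²_Task 6 = ((17−9)/6)² = 1.778
te_Task 7 = (1 + 4·2 + 3)/6 = 12/6 = 2; σ²_Task 7 = ((3−1)/6)² = 0.111
te_Task 8 = (6 + 4·12 + 18)/6 = 72/6 = 12; σ²_Task 8 = ((18−6)/6)² = 4.000
te_Task 9 = (5 + 4·6 + 19)/6 = 48/6 = 8; σ²_Task 9 = ((19−5)/6)² = 5.444

Forward pass:
ES_Task 1 = 0; EF_Task 1 = 14
ES_Task 2 = 0; EF_Task 2 = 10
ES_Task 3 = 14; EF_Task 3 = 14+12 = 26
ES_Task 4 = 10; EF_Task 4 = 10+2 = 12
ES_Task 5 = max(EF_Task 1=14, EF_Task 2=10) = 14; EF_Task 5 = 14+8 = 22
ES_Task 6 = 22; EF_Task 6 = 22+13 = 35
ES_Task 7 = max(EF_Task 2=10, EF_Task 3=26) = 26; EF_Task 7 = 26+2 = 28
ES_Task 8 = 12; EF_Task 8 = 12+12 = 24
ES_Task 9 = max(EF_Task 3=26, EF_Task 6=35, EF_Task 7=28, EF_Task 8=24) = 35; EF_Task 9 = 35+8 = 43
Expected project duration μ = 43 days. Critical path: Task 1 → Task 5 → Task 6 → Task 9.

Variance along critical path = 1.778 + 0.111 + 1.778 + 5.444 = 9.111; σ = 3.018 days.
D = μ + z·σ = 43 + 1.645·3.018 = 48.0 days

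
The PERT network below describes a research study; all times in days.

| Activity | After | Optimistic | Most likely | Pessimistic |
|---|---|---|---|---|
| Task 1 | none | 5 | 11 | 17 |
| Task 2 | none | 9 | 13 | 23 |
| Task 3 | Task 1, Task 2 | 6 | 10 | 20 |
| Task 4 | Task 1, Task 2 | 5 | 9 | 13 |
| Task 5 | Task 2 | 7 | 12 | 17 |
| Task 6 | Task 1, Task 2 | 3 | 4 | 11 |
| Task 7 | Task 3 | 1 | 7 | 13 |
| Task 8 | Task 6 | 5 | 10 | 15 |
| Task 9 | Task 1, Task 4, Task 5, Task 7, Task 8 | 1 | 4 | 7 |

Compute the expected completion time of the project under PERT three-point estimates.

36 days

te_Task 1 = (5 + 4·11 + 17)/6 = 66/6 = 11
te_Task 2 = (9 + 4·13 + 23)/6 = 84/6 = 14
te_Task 3 = (6 + 4·10 + 20)/6 = 66/6 = 11
te_Task 4 = (5 + 4·9 + 13)/6 = 54/6 = 9
te_Task 5 = (7 + 4·12 + 17)/6 = 72/6 = 12
te_Task 6 = (3 + 4·4 + 11)/6 = 30/6 = 5
te_Task 7 = (1 + 4·7 + 13)/6 = 42/6 = 7
te_Task 8 = (5 + 4·10 + 15)/6 = 60/6 = 10
te_Task 9 = (1 + 4·4 + 7)/6 = 24/6 = 4

Forward pass:
ES_Task 1 = 0; EF_Task 1 = 11
ES_Task 2 = 0; EF_Task 2 = 14
ES_Task 3 = max(EF_Task 1=11, EF_Task 2=14) = 14; EF_Task 3 = 14+11 = 25
ES_Task 4 = max(EF_Task 1=11, EF_Task 2=14) = 14; EF_Task 4 = 14+9 = 23
ES_Task 5 = 14; EF_Task 5 = 14+12 = 26
ES_Task 6 = max(EF_Task 1=11, EF_Task 2=14) = 14; EF_Task 6 = 14+5 = 19
ES_Task 7 = 25; EF_Task 7 = 25+7 = 32
ES_Task 8 = 19; EF_Task 8 = 19+10 = 29
ES_Task 9 = max(EF_Task 1=11, EF_Task 4=23, EF_Task 5=26, EF_Task 7=32, EF_Task 8=29) = 32; EF_Task 9 = 32+4 = 36
Expected project duration μ = 36 days. Critical path: Task 2 → Task 3 → Task 7 → Task 9.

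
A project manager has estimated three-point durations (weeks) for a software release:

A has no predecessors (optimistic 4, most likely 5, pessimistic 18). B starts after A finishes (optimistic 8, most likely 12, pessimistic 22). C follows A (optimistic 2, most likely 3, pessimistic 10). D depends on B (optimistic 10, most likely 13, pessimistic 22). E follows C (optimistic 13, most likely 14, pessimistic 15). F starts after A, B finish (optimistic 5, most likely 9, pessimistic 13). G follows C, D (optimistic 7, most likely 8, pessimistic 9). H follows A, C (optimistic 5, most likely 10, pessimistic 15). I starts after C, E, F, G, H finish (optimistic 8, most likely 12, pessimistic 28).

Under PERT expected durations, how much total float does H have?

21 weeks

te_A = (4 + 4·5 + 18)/6 = 42/6 = 7
te_B = (8 + 4·12 + 22)/6 = 78/6 = 13
te_C = (2 + 4·3 + 10)/6 = 24/6 = 4
te_D = (10 + 4·13 + 22)/6 = 84/6 = 14
te_E = (13 + 4·14 + 15)/6 = 84/6 = 14
te_F = (5 + 4·9 + 13)/6 = 54/6 = 9
te_G = (7 + 4·8 + 9)/6 = 48/6 = 8
te_H = (5 + 4·10 + 15)/6 = 60/6 = 10
te_I = (8 + 4·12 + 28)/6 = 84/6 = 14

Forward pass:
ES_A = 0; EF_A = 7
ES_B = 7; EF_B = 7+13 = 20
ES_C = 7; EF_C = 7+4 = 11
ES_D = 20; EF_D = 20+14 = 34
ES_E = 11; EF_E = 11+14 = 25
ES_F = max(EF_A=7, EF_B=20) = 20; EF_F = 20+9 = 29
ES_G = max(EF_C=11, EF_D=34) = 34; EF_G = 34+8 = 42
ES_H = max(EF_A=7, EF_C=11) = 11; EF_H = 11+10 = 21
ES_I = max(EF_C=11, EF_E=25, EF_F=29, EF_G=42, EF_H=21) = 42; EF_I = 42+14 = 56
Expected project duration μ = 56 weeks. Critical path: A → B → D → G → I.

Backward pass:
LF_I = 56; LS_I = 56−14 = 42
LF_H = LS_I = 42; LS_H = 42−10 = 32
LF_G = LS_I = 42; LS_G = 42−8 = 34
LF_F = LS_I = 42; LS_F = 42−9 = 33
LF_E = LS_I = 42; LS_E = 42−14 = 28
LF_D = LS_G = 34; LS_D = 34−14 = 20
LF_C = min(LS_E=28, LS_G=34, LS_H=32, LS_I=42) = 28; LS_C = 28−4 = 24
LF_B = min(LS_D=20, LS_F=33) = 20; LS_B = 20−13 = 7
LF_A = min(LS_B=7, LS_C=24, LS_F=33, LS_H=32) = 7; LS_A = 7−7 = 0
Slack_H = LS_H − ES_H = 32 − 11 = 21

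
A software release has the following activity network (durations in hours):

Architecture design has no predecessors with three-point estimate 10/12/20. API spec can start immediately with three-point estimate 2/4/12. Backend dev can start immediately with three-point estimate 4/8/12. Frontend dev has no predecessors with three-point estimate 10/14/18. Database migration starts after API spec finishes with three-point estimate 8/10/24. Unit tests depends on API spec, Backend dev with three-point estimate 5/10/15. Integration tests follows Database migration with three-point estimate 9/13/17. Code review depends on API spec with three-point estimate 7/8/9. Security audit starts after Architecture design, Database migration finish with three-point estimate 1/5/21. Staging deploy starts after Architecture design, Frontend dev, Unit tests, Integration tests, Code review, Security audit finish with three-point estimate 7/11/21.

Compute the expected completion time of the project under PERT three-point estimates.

te_Architecture design = (10 + 4·12 + 20)/6 = 78/6 = 13
te_API spec = (2 + 4·4 + 12)/6 = 30/6 = 5
te_Backend dev = (4 + 4·8 + 12)/6 = 48/6 = 8
te_Frontend dev = (10 + 4·14 + 18)/6 = 84/6 = 14
te_Database migration = (8 + 4·10 + 24)/6 = 72/6 = 12
te_Unit tests = (5 + 4·10 + 15)/6 = 60/6 = 10
te_Integration tests = (9 + 4·13 + 17)/6 = 78/6 = 13
te_Code review = (7 + 4·8 + 9)/6 = 48/6 = 8
te_Security audit = (1 + 4·5 + 21)/6 = 42/6 = 7
te_Staging deploy = (7 + 4·11 + 21)/6 = 72/6 = 12

Forward pass:
ES_Architecture design = 0; EF_Architecture design = 13
ES_API spec = 0; EF_API spec = 5
ES_Backend dev = 0; EF_Backend dev = 8
ES_Frontend dev = 0; EF_Frontend dev = 14
ES_Database migration = 5; EF_Database migration = 5+12 = 17
ES_Unit tests = max(EF_API spec=5, EF_Backend dev=8) = 8; EF_Unit tests = 8+10 = 18
ES_Integration tests = 17; EF_Integration tests = 17+13 = 30
ES_Code review = 5; EF_Code review = 5+8 = 13
ES_Security audit = max(EF_Architecture design=13, EF_Database migration=17) = 17; EF_Security audit = 17+7 = 24
ES_Staging deploy = max(EF_Architecture design=13, EF_Frontend dev=14, EF_Unit tests=18, EF_Integration tests=30, EF_Code review=13, EF_Security audit=24) = 30; EF_Staging deploy = 30+12 = 42
Expected project duration μ = 42 hours. Critical path: API spec → Database migration → Integration tests → Staging deploy.

42 hours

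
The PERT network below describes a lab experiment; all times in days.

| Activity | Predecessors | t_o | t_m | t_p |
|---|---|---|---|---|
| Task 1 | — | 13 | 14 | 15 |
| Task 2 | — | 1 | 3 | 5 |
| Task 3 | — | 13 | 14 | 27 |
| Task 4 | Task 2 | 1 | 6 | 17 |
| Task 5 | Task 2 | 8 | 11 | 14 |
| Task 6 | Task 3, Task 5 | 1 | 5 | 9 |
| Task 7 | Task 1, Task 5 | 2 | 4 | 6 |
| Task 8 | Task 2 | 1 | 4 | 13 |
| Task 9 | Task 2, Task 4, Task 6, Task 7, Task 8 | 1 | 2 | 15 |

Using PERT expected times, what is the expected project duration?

25 days

te_Task 1 = (13 + 4·14 + 15)/6 = 84/6 = 14
te_Task 2 = (1 + 4·3 + 5)/6 = 18/6 = 3
te_Task 3 = (13 + 4·14 + 27)/6 = 96/6 = 16
te_Task 4 = (1 + 4·6 + 17)/6 = 42/6 = 7
te_Task 5 = (8 + 4·11 + 14)/6 = 66/6 = 11
te_Task 6 = (1 + 4·5 + 9)/6 = 30/6 = 5
te_Task 7 = (2 + 4·4 + 6)/6 = 24/6 = 4
te_Task 8 = (1 + 4·4 + 13)/6 = 30/6 = 5
te_Task 9 = (1 + 4·2 + 15)/6 = 24/6 = 4

Forward pass:
ES_Task 1 = 0; EF_Task 1 = 14
ES_Task 2 = 0; EF_Task 2 = 3
ES_Task 3 = 0; EF_Task 3 = 16
ES_Task 4 = 3; EF_Task 4 = 3+7 = 10
ES_Task 5 = 3; EF_Task 5 = 3+11 = 14
ES_Task 6 = max(EF_Task 3=16, EF_Task 5=14) = 16; EF_Task 6 = 16+5 = 21
ES_Task 7 = max(EF_Task 1=14, EF_Task 5=14) = 14; EF_Task 7 = 14+4 = 18
ES_Task 8 = 3; EF_Task 8 = 3+5 = 8
ES_Task 9 = max(EF_Task 2=3, EF_Task 4=10, EF_Task 6=21, EF_Task 7=18, EF_Task 8=8) = 21; EF_Task 9 = 21+4 = 25
Expected project duration μ = 25 days. Critical path: Task 3 → Task 6 → Task 9.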